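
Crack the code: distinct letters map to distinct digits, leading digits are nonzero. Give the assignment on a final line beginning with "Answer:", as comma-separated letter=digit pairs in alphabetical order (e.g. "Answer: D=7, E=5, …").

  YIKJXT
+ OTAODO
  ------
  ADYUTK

Step 1. [col 1: T + O ≡ K (mod 10)] several values work for T in column 1 (T + O ≡ K (mod 10), carry-in 0); try T=6, so T=6.
Step 2. [col 1: T + O ≡ K (mod 10)] several values work for K in column 1 (T + O ≡ K (mod 10), carry-in 0); try K=8 ⇒ K=8.
Step 3. [col 1: T + O ≡ K (mod 10)] in column 1 we have T+O≡K with carry-in 0; given T=6, K=8 and digits 6,8 already taken and all letters distinct, that pins O to 2 ⇒ O=2.
Step 4. [col 2: X + D ≡ T (mod 10)] several values work for X in column 2 (X + D ≡ T (mod 10), carry-in 0); try X=9 ⇒ X=9.
Step 5. [col 2: X + D ≡ T (mod 10)] from column 2 (X=9, T=6, carry-in 0, digits 2,6,8,9 already taken and all letters distinct): D must equal 7 ⇒ D=7.
Step 6. [col 3: J + O ≡ U (mod 10)] no forcing yet in column 3 (carry-in 1); U=4 is free and consistent — try it ⇒ U=4.
Step 7. [col 3: J + O ≡ U (mod 10)] column 3: given O=2, U=4, carry-in 1, and digits 2,4,6,7,8,9 already taken and all letters distinct, J+O≡U (mod 10) forces J=1, so J=1.
Step 8. [col 4: K + A ≡ Y (mod 10)] from column 4 (K=8, carry-in 0, digits 1,2,4,6,7,8,9 already taken and all letters distinct): Y must equal 3, so Y=3.
Step 9. [col 4: K + A ≡ Y (mod 10)] column 4 reads K+A+carry(0)=Y with K=8, Y=3; with digits 1,2,3,4,6,7,8,9 already taken and all letters distinct, the only value for A is 5, so A=5.
Step 10. [col 5: I + T ≡ D (mod 10)] in column 5 we have I+T≡D with carry-in 1; given T=6, D=7 and digits 1,2,3,4,5,6,7,8,9 already taken and all letters distinct, that pins I to 0 ⇒ I=0.

Answer: A=5, D=7, I=0, J=1, K=8, O=2, T=6, U=4, X=9, Y=3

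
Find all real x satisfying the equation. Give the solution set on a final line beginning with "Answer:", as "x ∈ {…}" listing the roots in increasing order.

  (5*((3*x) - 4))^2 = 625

Step 1. [(5*((3*x) - 4))^2 = 625] 625 ≥ 0, LHS is (·)² — take ±√ ⇒ sqrt: 5*((3*x) - 4) = 25 or -25.
Step 2. [5*((3*x) - 4) = 25 or -25] 5 out front; divide by 5 ⇒ div: (3*x) - 4 = 5 or -5.
Step 3. [(3*x) - 4 = 5 or -5] add 4: x sits inside (… - 4) ⇒ sub: 3*x = 9 or -1.
Step 4. [3*x = 9 or -1] leading coefficient 3: divide by 3. So div: x = 3 or -1/3.

Answer: x ∈ {-1/3, 3}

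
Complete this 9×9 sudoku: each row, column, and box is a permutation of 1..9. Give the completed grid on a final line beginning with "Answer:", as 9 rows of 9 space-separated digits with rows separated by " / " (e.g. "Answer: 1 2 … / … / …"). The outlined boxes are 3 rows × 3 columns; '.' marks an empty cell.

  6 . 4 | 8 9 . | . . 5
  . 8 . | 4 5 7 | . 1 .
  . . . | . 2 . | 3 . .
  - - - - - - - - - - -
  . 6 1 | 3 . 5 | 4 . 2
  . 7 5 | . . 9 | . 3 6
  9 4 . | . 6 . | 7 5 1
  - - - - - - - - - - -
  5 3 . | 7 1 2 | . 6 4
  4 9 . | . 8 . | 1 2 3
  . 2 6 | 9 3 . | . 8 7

Step 1. [r2c9∈{9}] nothing but 9 survives at r2c9 ⇒ r2c9=9.
Step 2. [r6c3∈{2,3,8}] r6c3 is the only open cell in row 6 admitting 3 ⇒ r6c3=3.
Step 3. [r1c2∈{1}] nothing but 1 survives at r1c2. So r1c2=1.
Step 4. [r5c1∈{2,8}] in box 4, 2 fits only at r5c1, so r5c1=2.
Step 5. [r8c6∈{6}] only 6 remains possible at r8c6. So r8c6=6.
Step 6. [r3c1∈{7}] r3c1 is down to just 7, so r3c1=7.
Step 7. [r3c4∈{1,6}] in row 3, 6 fits only at r3c4. So r3c4=6.
Step 8. [r2c7∈{2,6}] in row 2, 6 fits only at r2c7, so r2c7=6.
Step 9. [r2c3∈{2}] r2c3 has the single candidate 2 ⇒ r2c3=2.
Step 10. [r8c4∈{5}] r8c4 has the single candidate 5, so r8c4=5.
Step 11. [r6c6∈{8}] r6c6 is down to just 8. So r6c6=8.
Step 12. [r4c5∈{7}] only 7 remains possible at r4c5, so r4c5=7.
Step 13. [r4c1∈{8}] nothing but 8 survives at r4c1. So r4c1=8.
Step 14. [r7c3∈{8}] only 8 remains possible at r7c3 ⇒ r7c3=8.
Step 15. [r7c7∈{9}] r7c7 has the single candidate 9, so r7c7=9.
Step 16. [r9c7∈{5}] r9c7 has the single candidate 5. So r9c7=5.
Step 17. [r1c7∈{2}] only 2 remains possible at r1c7 ⇒ r1c7=2.
Step 18. [r9c1∈{1}] r9c1 is down to just 1. So r9c1=1.
Step 19. [r5c7∈{8}] only 8 remains possible at r5c7, so r5c7=8.
Step 20. [r3c2∈{5}] only 5 remains possible at r3c2, so r3c2=5.
Step 21. [r9c6∈{4}] r9c6 has the single candidate 4. So r9c6=4.
Step 22. [r3c3∈{9}] nothing but 9 survives at r3c3 ⇒ r3c3=9.
Step 23. [r6c4∈{2}] r6c4 is down to just 2, so r6c4=2.
Step 24. [r5c4∈{1}] r5c4's peers cover all but 1, so r5c4=1.
Step 25. [r1c8∈{7}] nothing but 7 survives at r1c8, so r1c8=7.
Step 26. [r3c8∈{4}] r3c8 has the single candidate 4. So r3c8=4.
Step 27. [r3c9∈{8}] r3c9's peers cover all but 8. So r3c9=8.
Step 28. [r8c3∈{7}] r8c3 is down to just 7. So r8c3=7.
Step 29. [r4c8∈{9}] r4c8 is down to just 9, so r4c8=9.
Step 30. [r5c5∈{4}] only 4 remains possible at r5c5 ⇒ r5c5=4.
Step 31. [r3c6∈{1}] r3c6 is down to just 1, so r3c6=1.
Step 32. [r1c6∈{3}] r1c6's peers cover all but 3 ⇒ r1c6=3.
Step 33. [r2c1∈{3}] r2c1's peers cover all but 3. So r2c1=3.

Answer: 6 1 4 8 9 3 2 7 5 / 3 8 2 4 5 7 6 1 9 / 7 5 9 6 2 1 3 4 8 / 8 6 1 3 7 5 4 9 2 / 2 7 5 1 4 9 8 3 6 / 9 4 3 2 6 8 7 5 1 / 5 3 8 7 1 2 9 6 4 / 4 9 7 5 8 6 1 2 3 / 1 2 6 9 3 4 5 8 7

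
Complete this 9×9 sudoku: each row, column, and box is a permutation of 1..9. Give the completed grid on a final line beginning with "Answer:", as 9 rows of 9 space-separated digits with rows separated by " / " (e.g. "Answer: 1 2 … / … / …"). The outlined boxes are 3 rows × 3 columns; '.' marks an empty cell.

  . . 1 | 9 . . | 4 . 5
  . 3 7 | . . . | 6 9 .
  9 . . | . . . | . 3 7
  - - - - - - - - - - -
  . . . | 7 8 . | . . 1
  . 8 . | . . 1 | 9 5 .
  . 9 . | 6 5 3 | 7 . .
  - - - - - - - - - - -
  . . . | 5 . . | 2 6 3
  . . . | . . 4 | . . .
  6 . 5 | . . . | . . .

Step 1. [r8c5∈{1,2,3,6,7,9}] r8c5 is the only open cell in row 8 admitting 6 ⇒ r8c5=6.
Step 2. [r3c7∈{1,8}] 1 has one home in box 3: r3c7, so r3c7=1.
Step 3. [r9c7∈{8}] nothing but 8 survives at r9c7, so r9c7=8.
Step 4. [r5c1∈{2,3,4,7}] 7 has one home in row 5: r5c1 ⇒ r5c1=7.
Step 5. [r5c3∈{2,3,4,6}] r5c3 is the only open cell in row 5 admitting 3 ⇒ r5c3=3.
Step 6. [r6c1∈{1,2,4}] in row 6, 1 fits only at r6c1 ⇒ r6c1=1.
Step 7. [r4c6∈{2,9}] 9 has one home in row 4: r4c6 ⇒ r4c6=9.
Step 8. [r1c5∈{2,3,7}] row 1 places 3 nowhere but r1c5 ⇒ r1c5=3.
Step 9. [r1c6∈{2,6,7,8}] row 1 places 7 nowhere but r1c6 ⇒ r1c6=7.
Step 10. [r9c6∈{2}] nothing but 2 survives at r9c6, so r9c6=2.
Step 11. [r7c6∈{8}] r7c6 is down to just 8, so r7c6=8.
Step 12. [r7c1∈{4}] nothing but 4 survives at r7c1, so r7c1=4.
Step 13. [r1c2∈{2,6}] 6 has one home in row 1: r1c2 ⇒ r1c2=6.
Step 14. [r8c1∈{2,3,8}] in col 1, 3 fits only at r8c1, so r8c1=3.
Step 15. [r8c4∈{1}] r8c4's peers cover all but 1. So r8c4=1.
Step 16. [r9c8∈{1,4,7}] 1 has one home in col 8: r9c8, so r9c8=1.
Step 17. [r9c2∈{7}] r9c2's peers cover all but 7 ⇒ r9c2=7.
Step 18. [r8c2∈{2}] nothing but 2 survives at r8c2. So r8c2=2.
Step 19. [r9c9∈{4,9}] across row 9, 4 lands solely at r9c9 ⇒ r9c9=4.
Step 20. [r2c5∈{1,2,4}] row 2 places 1 nowhere but r2c5. So r2c5=1.
Step 21. [r2c4∈{2,4,8}] row 2 places 4 nowhere but r2c4, so r2c4=4.
Step 22. [r3c5∈{2}] r3c5 has the single candidate 2. So r3c5=2.
Step 23. [r4c3∈{2,4,6}] across row 4, 6 lands solely at r4c3, so r4c3=6.
Step 24. [r6c3∈{2,4}] in col 3, 2 fits only at r6c3, so r6c3=2.
Step 25. [r4c8∈{2,4}] 2 has one home in row 4: r4c8. So r4c8=2.
Step 26. [r1c8∈{8}] r1c8's peers cover all but 8, so r1c8=8.
Step 27. [r2c1∈{2,5,8}] across row 2, 8 lands solely at r2c1 ⇒ r2c1=8.
Step 28. [r3c2∈{4,5}] in box 1, 5 fits only at r3c2, so r3c2=5.
Step 29. [r7c3∈{9}] r7c3 has the single candidate 9, so r7c3=9.
Step 30. [r7c2∈{1}] r7c2's peers cover all but 1 ⇒ r7c2=1.
Step 31. [r6c8∈{4}] only 4 remains possible at r6c8 ⇒ r6c8=4.
Step 32. [r3c4∈{8}] r3c4's peers cover all but 8, so r3c4=8.
Step 33. [r3c3∈{4}] nothing but 4 survives at r3c3. So r3c3=4.
Step 34. [r2c6∈{5}] r2c6 is down to just 5, so r2c6=5.
Step 35. [r4c7∈{3}] r4c7 has the single candidate 3 ⇒ r4c7=3.
Step 36. [r8c3∈{8}] r8c3 is down to just 8. So r8c3=8.
Step 37. [r5c4∈{2}] nothing but 2 survives at r5c4 ⇒ r5c4=2.
Step 38. [r4c1∈{5}] nothing but 5 survives at r4c1. So r4c1=5.
Step 39. [r1c1∈{2}] r1c1 is down to just 2. So r1c1=2.
Step 40. [r6c9∈{8}] nothing but 8 survives at r6c9. So r6c9=8.
Step 41. [r5c9∈{6}] only 6 remains possible at r5c9, so r5c9=6.
Step 42. [r3c6∈{6}] r3c6 has the single candidate 6, so r3c6=6.
Step 43. [r8c7∈{5}] nothing but 5 survives at r8c7, so r8c7=5.
Step 44. [r2c9∈{2}] r2c9's peers cover all but 2 ⇒ r2c9=2.
Step 45. [r9c5∈{9}] only 9 remains possible at r9c5 ⇒ r9c5=9.
Step 46. [r7c5∈{7}] only 7 remains possible at r7c5, so r7c5=7.
Step 47. [r8c9∈{9}] r8c9's peers cover all but 9, so r8c9=9.
Step 48. [r4c2∈{4}] r4c2's peers cover all but 4. So r4c2=4.
Step 49. [r8c8∈{7}] nothing but 7 survives at r8c8 ⇒ r8c8=7.
Step 50. [r5c5∈{4}] r5c5 is down to just 4 ⇒ r5c5=4.
Step 51. [r9c4∈{3}] r9c4 is down to just 3. So r9c4=3.

Answer: 2 6 1 9 3 7 4 8 5 / 8 3 7 4 1 5 6 9 2 / 9 5 4 8 2 6 1 3 7 / 5 4 6 7 8 9 3 2 1 / 7 8 3 2 4 1 9 5 6 / 1 9 2 6 5 3 7 4 8 / 4 1 9 5 7 8 2 6 3 / 3 2 8 1 6 4 5 7 9 / 6 7 5 3 9 2 8 1 4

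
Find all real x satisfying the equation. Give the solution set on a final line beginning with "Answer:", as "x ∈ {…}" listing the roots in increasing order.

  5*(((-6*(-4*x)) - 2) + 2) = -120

Step 1. [5*(((-6*(-4*x)) - 2) + 2) = -120] 5 out front; divide by 5 ⇒ div: ((-6*(-4*x)) - 2) + 2 = -24.
Step 2. [((-6*(-4*x)) - 2) + 2 = -24] +2 is outermost — subtract 2 both sides ⇒ sub: (-6*(-4*x)) - 2 = -26.
Step 3. [(-6*(-4*x)) - 2 = -26] the outer -2 inverts by adding 2, so sub: -6*(-4*x) = -24.
Step 4. [-6*(-4*x) = -24] -6 out front; divide by -6 ⇒ div: -4*x = 4.
Step 5. [-4*x = 4] divide by the outer -4. So div: x = -1.

Answer: x ∈ {-1}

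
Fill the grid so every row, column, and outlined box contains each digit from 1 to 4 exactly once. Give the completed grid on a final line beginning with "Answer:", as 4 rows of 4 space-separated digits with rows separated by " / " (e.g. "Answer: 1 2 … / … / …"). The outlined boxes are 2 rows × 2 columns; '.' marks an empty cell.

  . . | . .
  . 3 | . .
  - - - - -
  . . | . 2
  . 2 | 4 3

Step 1. [r3c3∈{1}] only 1 remains possible at r3c3. So r3c3=1.
Step 2. [r1c2∈{1,4}] 1 has one home in col 2: r1c2. So r1c2=1.
Step 3. [r2c3∈{2}] r2c3 is down to just 2, so r2c3=2.
Step 4. [r2c1∈{4}] nothing but 4 survives at r2c1. So r2c1=4.
Step 5. [r3c1∈{3}] r3c1 is down to just 3. So r3c1=3.
Step 6. [r1c3∈{3}] only 3 remains possible at r1c3 ⇒ r1c3=3.
Step 7. [r1c4∈{4}] r1c4 has the single candidate 4. So r1c4=4.
Step 8. [r4c1∈{1}] r4c1 is down to just 1, so r4c1=1.
Step 9. [r3c2∈{4}] r3c2 has the single candidate 4 ⇒ r3c2=4.
Step 10. [r1c1∈{2}] only 2 remains possible at r1c1. So r1c1=2.
Step 11. [r2c4∈{1}] r2c4 is down to just 1, so r2c4=1.

Answer: 2 1 3 4 / 4 3 2 1 / 3 4 1 2 / 1 2 4 3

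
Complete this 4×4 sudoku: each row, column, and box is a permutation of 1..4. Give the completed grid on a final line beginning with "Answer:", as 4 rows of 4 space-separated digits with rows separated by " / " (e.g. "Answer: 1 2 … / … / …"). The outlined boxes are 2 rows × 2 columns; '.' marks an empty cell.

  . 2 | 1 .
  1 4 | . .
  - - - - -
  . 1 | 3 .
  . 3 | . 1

Step 1. [r4c3∈{2,4}] r4c3 is the only open cell in col 3 admitting 4 ⇒ r4c3=4.
Step 2. [r3c4∈{2}] nothing but 2 survives at r3c4. So r3c4=2.
Step 3. [r2c4∈{3}] only 3 remains possible at r2c4, so r2c4=3.
Step 4. [r1c1∈{3}] only 3 remains possible at r1c1 ⇒ r1c1=3.
Step 5. [r4c1∈{2}] only 2 remains possible at r4c1, so r4c1=2.
Step 6. [r2c3∈{2}] r2c3 has the single candidate 2. So r2c3=2.
Step 7. [r3c1∈{4}] nothing but 4 survives at r3c1, so r3c1=4.
Step 8. [r1c4∈{4}] nothing but 4 survives at r1c4 ⇒ r1c4=4.

Answer: 3 2 1 4 / 1 4 2 3 / 4 1 3 2 / 2 3 4 1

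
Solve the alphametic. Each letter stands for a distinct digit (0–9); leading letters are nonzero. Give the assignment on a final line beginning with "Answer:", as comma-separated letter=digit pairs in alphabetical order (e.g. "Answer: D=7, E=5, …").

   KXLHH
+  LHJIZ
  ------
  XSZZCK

Step 1. [X] X is the leading digit of a 6-digit sum of two 5-digit numbers; the final carry is exactly 1 ⇒ X=1.
Step 2. [col 1: H + Z ≡ K (mod 10)] several values work for Z in column 1 (H + Z ≡ K (mod 10), carry-in 0); try Z=9. So Z=9.
Step 3. [col 1: H + Z ≡ K (mod 10)] several values work for K in column 1 (H + Z ≡ K (mod 10), carry-in 0); try K=7 ⇒ K=7.
Step 4. [col 1: H + Z ≡ K (mod 10)] column 1: given Z=9, K=7, carry-in 0, and digits 1,7,9 already taken and all letters distinct, H+Z≡K (mod 10) forces H=8, so H=8.
Step 5. [col 2: H + I ≡ C (mod 10)] several values work for I in column 2 (H + I ≡ C (mod 10), carry-in 1); try I=5. So I=5.
Step 6. [col 2: H + I ≡ C (mod 10)] in column 2 we have H+I≡C with carry-in 1; given H=8, I=5 and digits 1,5,7,8,9 already taken and all letters distinct, that pins C to 4 ⇒ C=4.
Step 7. [col 3: L + J ≡ Z (mod 10)] column 3 (L + J ≡ Z (mod 10), carry-in 1) doesn't pin J yet; pick J=2 and continue. So J=2.
Step 8. [col 3: L + J ≡ Z (mod 10)] in column 3 we have L+J≡Z with carry-in 1; given J=2, Z=9 and digits 1,2,4,5,7,8,9 already taken and all letters distinct, that pins L to 6, so L=6.
Step 9. [col 5: K + L ≡ S (mod 10)] from column 5 (K=7, L=6, carry-in 0, digits 1,2,4,5,6,7,8,9 already taken and all letters distinct): S must equal 3 ⇒ S=3.

Answer: C=4, H=8, I=5, J=2, K=7, L=6, S=3, X=1, Z=9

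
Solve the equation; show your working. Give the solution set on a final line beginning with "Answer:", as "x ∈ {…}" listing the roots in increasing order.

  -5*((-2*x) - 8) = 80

Step 1. [-5*((-2*x) - 8) = 80] divide by the outer -5 ⇒ div: (-2*x) - 8 = -16.
Step 2. [(-2*x) - 8 = -16] 8 comes off first (add 8). So sub: -2*x = -8.
Step 3. [-2*x = -8] divide by the outer -2. So div: x = 4.

Answer: x ∈ {4}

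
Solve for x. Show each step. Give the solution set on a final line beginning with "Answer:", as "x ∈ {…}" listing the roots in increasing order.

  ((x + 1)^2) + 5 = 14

Step 1. [((x + 1)^2) + 5 = 14] the outer +5 inverts by subtracting 5, so sub: (x + 1)^2 = 9.
Step 2. [(x + 1)^2 = 9] √ both sides: 9 ≥ 0 gives two branches, so sqrt: x + 1 = 3 or -3.
Step 3. [x + 1 = 3 or -3] 1 comes off first (subtract 1). So sub: x = 2 or -4.

Answer: x ∈ {-4, 2}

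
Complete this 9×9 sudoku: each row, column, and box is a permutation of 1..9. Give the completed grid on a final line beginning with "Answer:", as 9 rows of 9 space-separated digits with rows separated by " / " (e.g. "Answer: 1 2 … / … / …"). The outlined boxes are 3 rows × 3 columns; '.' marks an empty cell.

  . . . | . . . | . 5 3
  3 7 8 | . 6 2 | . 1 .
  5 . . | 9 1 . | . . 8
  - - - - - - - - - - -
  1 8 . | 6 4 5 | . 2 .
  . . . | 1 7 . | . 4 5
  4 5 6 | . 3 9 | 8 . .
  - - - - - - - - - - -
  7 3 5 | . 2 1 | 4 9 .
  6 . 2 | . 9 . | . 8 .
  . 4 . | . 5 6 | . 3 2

Step 1. [r5c7∈{3,6,9}] in row 5, 6 fits only at r5c7 ⇒ r5c7=6.
Step 2. [r4c3∈{3,7,9}] in col 3, 7 fits only at r4c3, so r4c3=7.
Step 3. [r1c2∈{1,2,6,9}] row 1 places 6 nowhere but r1c2 ⇒ r1c2=6.
Step 4. [r2c7∈{9}] only 9 remains possible at r2c7. So r2c7=9.
Step 5. [r8c4∈{3,4,7}] col 4 places 3 nowhere but r8c4. So r8c4=3.
Step 6. [r8c6∈{4,7}] 4 has one home in row 8: r8c6, so r8c6=4.
Step 7. [r9c4∈{7,8}] in box 8, 7 fits only at r9c4. So r9c4=7.
Step 8. [r9c7∈{1}] r9c7 is down to just 1. So r9c7=1.
Step 9. [r9c3∈{9}] r9c3 is down to just 9, so r9c3=9.
Step 10. [r3c2∈{2}] r3c2 has the single candidate 2, so r3c2=2.
Step 11. [r3c7∈{7}] r3c7 has the single candidate 7 ⇒ r3c7=7.
Step 12. [r1c5∈{8}] nothing but 8 survives at r1c5 ⇒ r1c5=8.
Step 13. [r1c4∈{4}] r1c4 has the single candidate 4, so r1c4=4.
Step 14. [r5c1∈{2,9}] r5c1 is the only open cell in row 5 admitting 2, so r5c1=2.
Step 15. [r8c9∈{7}] r8c9 is down to just 7 ⇒ r8c9=7.
Step 16. [r7c4∈{8}] r7c4's peers cover all but 8. So r7c4=8.
Step 17. [r8c7∈{5}] only 5 remains possible at r8c7. So r8c7=5.
Step 18. [r1c3∈{1}] r1c3's peers cover all but 1, so r1c3=1.
Step 19. [r1c7∈{2}] r1c7's peers cover all but 2 ⇒ r1c7=2.
Step 20. [r6c8∈{7}] r6c8's peers cover all but 7, so r6c8=7.
Step 21. [r4c9∈{9}] r4c9 has the single candidate 9, so r4c9=9.
Step 22. [r5c6∈{8}] nothing but 8 survives at r5c6. So r5c6=8.
Step 23. [r2c4∈{5}] nothing but 5 survives at r2c4, so r2c4=5.
Step 24. [r5c2∈{9}] nothing but 9 survives at r5c2, so r5c2=9.
Step 25. [r1c6∈{7}] r1c6 is down to just 7, so r1c6=7.
Step 26. [r2c9∈{4}] nothing but 4 survives at r2c9 ⇒ r2c9=4.
Step 27. [r7c9∈{6}] r7c9's peers cover all but 6, so r7c9=6.
Step 28. [r4c7∈{3}] r4c7 is down to just 3 ⇒ r4c7=3.
Step 29. [r5c3∈{3}] only 3 remains possible at r5c3 ⇒ r5c3=3.
Step 30. [r3c3∈{4}] r3c3's peers cover all but 4, so r3c3=4.
Step 31. [r1c1∈{9}] r1c1 is down to just 9, so r1c1=9.
Step 32. [r8c2∈{1}] only 1 remains possible at r8c2. So r8c2=1.
Step 33. [r6c9∈{1}] only 1 remains possible at r6c9, so r6c9=1.
Step 34. [r6c4∈{2}] nothing but 2 survives at r6c4 ⇒ r6c4=2.
Step 35. [r3c6∈{3}] only 3 remains possible at r3c6. So r3c6=3.
Step 36. [r3c8∈{6}] only 6 remains possible at r3c8, so r3c8=6.
Step 37. [r9c1∈{8}] r9c1's peers cover all but 8 ⇒ r9c1=8.

Answer: 9 6 1 4 8 7 2 5 3 / 3 7 8 5 6 2 9 1 4 / 5 2 4 9 1 3 7 6 8 / 1 8 7 6 4 5 3 2 9 / 2 9 3 1 7 8 6 4 5 / 4 5 6 2 3 9 8 7 1 / 7 3 5 8 2 1 4 9 6 / 6 1 2 3 9 4 5 8 7 / 8 4 9 7 5 6 1 3 2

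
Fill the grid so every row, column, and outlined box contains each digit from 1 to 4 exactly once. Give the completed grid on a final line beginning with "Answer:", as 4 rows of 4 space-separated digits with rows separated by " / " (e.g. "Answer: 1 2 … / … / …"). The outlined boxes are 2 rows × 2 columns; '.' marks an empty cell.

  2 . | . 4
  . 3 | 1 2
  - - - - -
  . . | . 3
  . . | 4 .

Step 1. [r3c2∈{1,2,4}] col 2 places 4 nowhere but r3c2 ⇒ r3c2=4.
Step 2. [r3c1∈{1}] nothing but 1 survives at r3c1 ⇒ r3c1=1.
Step 3. [r1c3∈{3}] r1c3's peers cover all but 3, so r1c3=3.
Step 4. [r1c2∈{1}] r1c2 is down to just 1 ⇒ r1c2=1.
Step 5. [r2c1∈{4}] r2c1 is down to just 4. So r2c1=4.
Step 6. [r4c4∈{1}] r4c4 has the single candidate 1, so r4c4=1.
Step 7. [r3c3∈{2}] nothing but 2 survives at r3c3, so r3c3=2.
Step 8. [r4c2∈{2}] only 2 remains possible at r4c2 ⇒ r4c2=2.
Step 9. [r4c1∈{3}] r4c1 is down to just 3, so r4c1=3.

Answer: 2 1 3 4 / 4 3 1 2 / 1 4 2 3 / 3 2 4 1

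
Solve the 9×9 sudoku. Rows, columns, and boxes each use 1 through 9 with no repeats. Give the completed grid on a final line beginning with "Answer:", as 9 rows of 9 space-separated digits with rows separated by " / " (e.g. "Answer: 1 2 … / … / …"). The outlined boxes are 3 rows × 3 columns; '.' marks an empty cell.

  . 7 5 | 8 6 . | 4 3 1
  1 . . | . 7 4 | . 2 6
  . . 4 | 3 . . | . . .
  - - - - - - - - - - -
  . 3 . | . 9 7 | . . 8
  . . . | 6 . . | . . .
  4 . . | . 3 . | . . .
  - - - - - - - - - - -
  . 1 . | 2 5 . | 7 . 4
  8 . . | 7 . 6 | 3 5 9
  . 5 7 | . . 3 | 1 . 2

Step 1. [r5c1∈{2,5,7,9}] across col 1, 7 lands solely at r5c1 ⇒ r5c1=7.
Step 2. [r8c3∈{2}] r8c3 is down to just 2, so r8c3=2.
Step 3. [r4c1∈{2,5,6}] across col 1, 5 lands solely at r4c1. So r4c1=5.
Step 4. [r8c5∈{1,4}] across row 8, 1 lands solely at r8c5 ⇒ r8c5=1.
Step 5. [r3c6∈{1,2,5,9}] row 3 places 1 nowhere but r3c6, so r3c6=1.
Step 6. [r3c5∈{2}] r3c5 has the single candidate 2, so r3c5=2.
Step 7. [r2c4∈{5,9}] r2c4 is the only open cell in box 2 admitting 5. So r2c4=5.
Step 8. [r4c7∈{2,6}] r4c7 is the only open cell in row 4 admitting 2. So r4c7=2.
Step 9. [r6c7∈{5,6,9}] r6c7 is the only open cell in col 7 admitting 6. So r6c7=6.
Step 10. [r6c4∈{1}] r6c4 is down to just 1. So r6c4=1.
Step 11. [r2c3∈{3,8,9}] 3 has one home in row 2: r2c3 ⇒ r2c3=3.
Step 12. [r9c4∈{4,9}] col 4 places 9 nowhere but r9c4. So r9c4=9.
Step 13. [r9c1∈{6}] only 6 remains possible at r9c1 ⇒ r9c1=6.
Step 14. [r3c1∈{9}] r3c1's peers cover all but 9. So r3c1=9.
Step 15. [r7c6∈{8}] nothing but 8 survives at r7c6, so r7c6=8.
Step 16. [r2c2∈{8}] only 8 remains possible at r2c2 ⇒ r2c2=8.
Step 17. [r3c7∈{5,8}] across col 7, 8 lands solely at r3c7 ⇒ r3c7=8.
Step 18. [r5c7∈{5,9}] in col 7, 5 fits only at r5c7. So r5c7=5.
Step 19. [r5c5∈{4,8}] across col 5, 8 lands solely at r5c5. So r5c5=8.
Step 20. [r5c8∈{1,4,9}] across row 5, 4 lands solely at r5c8 ⇒ r5c8=4.
Step 21. [r6c8∈{7,9}] across col 8, 9 lands solely at r6c8 ⇒ r6c8=9.
Step 22. [r5c2∈{2,9}] across col 2, 9 lands solely at r5c2. So r5c2=9.
Step 23. [r4c8∈{1}] r4c8's peers cover all but 1. So r4c8=1.
Step 24. [r6c6∈{2,5}] in row 6, 5 fits only at r6c6. So r6c6=5.
Step 25. [r3c8∈{7}] r3c8 is down to just 7 ⇒ r3c8=7.
Step 26. [r5c6∈{2}] r5c6's peers cover all but 2 ⇒ r5c6=2.
Step 27. [r7c1∈{3}] r7c1 is down to just 3, so r7c1=3.
Step 28. [r8c2∈{4}] r8c2 has the single candidate 4, so r8c2=4.
Step 29. [r6c9∈{7}] only 7 remains possible at r6c9. So r6c9=7.
Step 30. [r7c3∈{9}] only 9 remains possible at r7c3. So r7c3=9.
Step 31. [r4c4∈{4}] r4c4 has the single candidate 4 ⇒ r4c4=4.
Step 32. [r1c6∈{9}] nothing but 9 survives at r1c6 ⇒ r1c6=9.
Step 33. [r5c9∈{3}] only 3 remains possible at r5c9. So r5c9=3.
Step 34. [r7c8∈{6}] only 6 remains possible at r7c8. So r7c8=6.
Step 35. [r5c3∈{1}] only 1 remains possible at r5c3, so r5c3=1.
Step 36. [r1c1∈{2}] only 2 remains possible at r1c1. So r1c1=2.
Step 37. [r9c8∈{8}] only 8 remains possible at r9c8, so r9c8=8.
Step 38. [r2c7∈{9}] r2c7's peers cover all but 9 ⇒ r2c7=9.
Step 39. [r3c2∈{6}] only 6 remains possible at r3c2. So r3c2=6.
Step 40. [r6c3∈{8}] only 8 remains possible at r6c3 ⇒ r6c3=8.
Step 41. [r9c5∈{4}] only 4 remains possible at r9c5. So r9c5=4.
Step 42. [r4c3∈{6}] r4c3's peers cover all but 6. So r4c3=6.
Step 43. [r3c9∈{5}] nothing but 5 survives at r3c9. So r3c9=5.
Step 44. [r6c2∈{2}] r6c2 has the single candidate 2 ⇒ r6c2=2.

Answer: 2 7 5 8 6 9 4 3 1 / 1 8 3 5 7 4 9 2 6 / 9 6 4 3 2 1 8 7 5 / 5 3 6 4 9 7 2 1 8 / 7 9 1 6 8 2 5 4 3 / 4 2 8 1 3 5 6 9 7 / 3 1 9 2 5 8 7 6 4 / 8 4 2 7 1 6 3 5 9 / 6 5 7 9 4 3 1 8 2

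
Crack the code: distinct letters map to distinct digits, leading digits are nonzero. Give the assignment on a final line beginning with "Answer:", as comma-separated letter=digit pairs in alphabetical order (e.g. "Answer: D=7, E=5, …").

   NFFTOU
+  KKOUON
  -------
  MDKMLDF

Step 1. [col 1: U + N ≡ F (mod 10)] no forcing yet in column 1 (carry-in 0); U=3 is free and consistent — try it ⇒ U=3.
Step 2. [col 1: U + N ≡ F (mod 10)] several values work for F in column 1 (U + N ≡ F (mod 10), carry-in 0); try F=9 ⇒ F=9.
Step 3. [M] the sum has 7 digits but both addends have 6; that extra leading digit M is the final carry, namely 1 ⇒ M=1.
Step 4. [col 1: U + N ≡ F (mod 10)] column 1: given U=3, F=9, carry-in 0, and digits 1,3,9 already taken and all letters distinct, U+N≡F (mod 10) forces N=6, so N=6.
Step 5. [col 2: O + O ≡ D (mod 10)] several values work for D in column 2 (O + O ≡ D (mod 10), carry-in 0); try D=4, so D=4.
Step 6. [col 2: O + O ≡ D (mod 10)] O=2 is one option consistent with column 2 (O + O ≡ D (mod 10), carry-in 0) — take it, so O=2.
Step 7. [col 3: T + U ≡ L (mod 10)] column 3 (T + U ≡ L (mod 10), carry-in 0) doesn't pin T yet; pick T=5 and continue, so T=5.
Step 8. [col 3: T + U ≡ L (mod 10)] in column 3 we have T+U≡L with carry-in 0; given T=5, U=3 and digits 1,2,3,4,5,6,9 already taken and all letters distinct, that pins L to 8. So L=8.
Step 9. [col 5: F + K ≡ K (mod 10)] column 5 (F + K ≡ K (mod 10), carry-in 1) doesn't pin K yet; pick K=7 and continue ⇒ K=7.

Answer: D=4, F=9, K=7, L=8, M=1, N=6, O=2, T=5, U=3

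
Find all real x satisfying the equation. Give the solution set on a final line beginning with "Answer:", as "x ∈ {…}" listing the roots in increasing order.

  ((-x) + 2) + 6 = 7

Step 1. [((-x) + 2) + 6 = 7] +6 is outermost — subtract 6 both sides ⇒ sub: (-x) + 2 = 1.
Step 2. [(-x) + 2 = 1] the outer +2 inverts by subtracting 2. So sub: -x = -1.
Step 3. [-x = -1] flip signs both sides ⇒ neg: x = 1.

Answer: x ∈ {1}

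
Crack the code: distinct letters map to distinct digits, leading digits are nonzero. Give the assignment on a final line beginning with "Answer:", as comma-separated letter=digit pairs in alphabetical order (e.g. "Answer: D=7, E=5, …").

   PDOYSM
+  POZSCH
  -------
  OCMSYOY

Step 1. [col 1: M + H ≡ Y (mod 10)] H=3 is one option consistent with column 1 (M + H ≡ Y (mod 10), carry-in 0) — take it, so H=3.
Step 2. [O] adding two 6-digit numbers gives at most 6+1 digits, and here it does — O is that final carry and must be 1 ⇒ O=1.
Step 3. [col 1: M + H ≡ Y (mod 10)] column 1 (M + H ≡ Y (mod 10), carry-in 0) doesn't pin M yet; pick M=5 and continue ⇒ M=5.
Step 4. [col 1: M + H ≡ Y (mod 10)] column 1 reads M+H+carry(0)=Y with M=5, H=3; with digits 1,3,5 already taken and all letters distinct, the only value for Y is 8. So Y=8.
Step 5. [col 2: S + C ≡ O (mod 10)] column 2 (S + C ≡ O (mod 10), carry-in 0) doesn't pin S yet; pick S=9 and continue. So S=9.
Step 6. [col 2: S + C ≡ O (mod 10)] from column 2 (S=9, O=1, carry-in 0, digits 1,3,5,8,9 already taken and all letters distinct): C must equal 2. So C=2.
Step 7. [col 4: O + Z ≡ S (mod 10)] from column 4 (O=1, S=9, carry-in 1, digits 1,2,3,5,8,9 already taken and all letters distinct): Z must equal 7 ⇒ Z=7.
Step 8. [col 5: D + O ≡ M (mod 10)] column 5 reads D+O+carry(0)=M with O=1, M=5; with digits 1,2,3,5,7,8,9 already taken and all letters distinct, the only value for D is 4. So D=4.
Step 9. [col 6: P + P ≡ C (mod 10)] column 6: given C=2, carry-in 0, and digits 1,2,3,4,5,7,8,9 already taken and all letters distinct, P+P≡C (mod 10) forces P=6. So P=6.

Answer: C=2, D=4, H=3, M=5, O=1, P=6, S=9, Y=8, Z=7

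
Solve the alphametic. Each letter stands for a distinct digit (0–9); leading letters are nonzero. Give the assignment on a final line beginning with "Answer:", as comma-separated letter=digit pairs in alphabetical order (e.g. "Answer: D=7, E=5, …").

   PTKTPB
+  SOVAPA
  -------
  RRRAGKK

Step 1. [col 1: B + A ≡ K (mod 10)] column 1 (B + A ≡ K (mod 10), carry-in 0) doesn't pin K yet; pick K=5 and continue, so K=5.
Step 2. [col 1: B + A ≡ K (mod 10)] B=9 is one option consistent with column 1 (B + A ≡ K (mod 10), carry-in 0) — take it. So B=9.
Step 3. [R] the sum has 7 digits but both addends have 6; that extra leading digit R is the final carry, namely 1. So R=1.
Step 4. [col 1: B + A ≡ K (mod 10)] column 1 reads B+A+carry(0)=K with B=9, K=5; with digits 1,5,9 already taken and all letters distinct, the only value for A is 6, so A=6.
Step 5. [col 2: P + P ≡ K (mod 10)] no forcing yet in column 2 (carry-in 1); P=2 is free and consistent — try it ⇒ P=2.
Step 6. [col 3: T + A ≡ G (mod 10)] G=3 is one option consistent with column 3 (T + A ≡ G (mod 10), carry-in 0) — take it. So G=3.
Step 7. [col 3: T + A ≡ G (mod 10)] in column 3 we have T+A≡G with carry-in 0; given A=6, G=3 and digits 1,2,3,5,6,9 already taken and all letters distinct, that pins T to 7 ⇒ T=7.
Step 8. [col 4: K + V ≡ A (mod 10)] from column 4 (K=5, A=6, carry-in 1, digits 1,2,3,5,6,7,9 already taken and all letters distinct): V must equal 0, so V=0.
Step 9. [col 5: T + O ≡ R (mod 10)] column 5: given T=7, R=1, carry-in 0, and digits 0,1,2,3,5,6,7,9 already taken and all letters distinct, T+O≡R (mod 10) forces O=4 ⇒ O=4.
Step 10. [col 6: P + S ≡ R (mod 10)] from column 6 (P=2, R=1, carry-in 1, digits 0,1,2,3,4,5,6,7,9 already taken and all letters distinct): S must equal 8. So S=8.

Answer: A=6, B=9, G=3, K=5, O=4, P=2, R=1, S=8, T=7, V=0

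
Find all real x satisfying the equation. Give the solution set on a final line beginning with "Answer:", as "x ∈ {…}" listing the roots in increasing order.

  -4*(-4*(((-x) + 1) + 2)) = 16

Step 1. [-4*(-4*(((-x) + 1) + 2)) = 16] LHS = -4·(…); ÷-4 both sides, so div: -4*(((-x) + 1) + 2) = -4.
Step 2. [-4*(((-x) + 1) + 2) = -4] divide by the outer -4. So div: ((-x) + 1) + 2 = 1.
Step 3. [((-x) + 1) + 2 = 1] subtract 2: x sits inside (… + 2) ⇒ sub: (-x) + 1 = -1.
Step 4. [(-x) + 1 = -1] 1 comes off first (subtract 1). So sub: -x = -2.
Step 5. [-x = -2] flip signs both sides ⇒ neg: x = 2.

Answer: x ∈ {2}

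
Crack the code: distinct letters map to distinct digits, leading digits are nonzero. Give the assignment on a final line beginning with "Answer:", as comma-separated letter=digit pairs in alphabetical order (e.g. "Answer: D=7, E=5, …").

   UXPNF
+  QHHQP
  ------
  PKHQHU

Step 1. [col 1: F + P ≡ U (mod 10)] no forcing yet in column 1 (carry-in 0); F=6 is free and consistent — try it. So F=6.
Step 2. [col 1: F + P ≡ U (mod 10)] several values work for P in column 1 (F + P ≡ U (mod 10), carry-in 0); try P=1. So P=1.
Step 3. [col 1: F + P ≡ U (mod 10)] from column 1 (F=6, P=1, carry-in 0, digits 1,6 already taken and all letters distinct): U must equal 7 ⇒ U=7.
Step 4. [col 2: N + Q ≡ H (mod 10)] Q=5 is one option consistent with column 2 (N + Q ≡ H (mod 10), carry-in 0) — take it ⇒ Q=5.
Step 5. [col 2: N + Q ≡ H (mod 10)] no forcing yet in column 2 (carry-in 0); N=8 is free and consistent — try it, so N=8.
Step 6. [col 2: N + Q ≡ H (mod 10)] from column 2 (N=8, Q=5, carry-in 0, digits 1,5,6,7,8 already taken and all letters distinct): H must equal 3 ⇒ H=3.
Step 7. [col 4: X + H ≡ H (mod 10)] column 4 reads X+H+carry(0)=H with H=3; with digits 1,3,5,6,7,8 already taken and all letters distinct, the only value for X is 0. So X=0.
Step 8. [col 5: U + Q ≡ K (mod 10)] column 5 reads U+Q+carry(0)=K with U=7, Q=5; with digits 0,1,3,5,6,7,8 already taken and all letters distinct, the only value for K is 2 ⇒ K=2.

Answer: F=6, H=3, K=2, N=8, P=1, Q=5, U=7, X=0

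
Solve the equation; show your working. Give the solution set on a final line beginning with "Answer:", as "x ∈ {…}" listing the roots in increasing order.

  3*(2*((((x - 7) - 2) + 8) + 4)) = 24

Step 1. [3*(2*((((x - 7) - 2) + 8) + 4)) = 24] LHS = 3·(…); ÷3 both sides, so div: 2*((((x - 7) - 2) + 8) + 4) = 8.
Step 2. [2*((((x - 7) - 2) + 8) + 4) = 8] leading coefficient 2: divide by 2. So div: (((x - 7) - 2) + 8) + 4 = 4.
Step 3. [(((x - 7) - 2) + 8) + 4 = 4] 4 comes off first (subtract 4), so sub: ((x - 7) - 2) + 8 = 0.
Step 4. [((x - 7) - 2) + 8 = 0] peel the +8: subtract 8 from each side, so sub: (x - 7) - 2 = -8.
Step 5. [(x - 7) - 2 = -8] 2 comes off first (add 2) ⇒ sub: x - 7 = -6.
Step 6. [x - 7 = -6] add 7: x sits inside (… - 7). So sub: x = 1.

Answer: x ∈ {1}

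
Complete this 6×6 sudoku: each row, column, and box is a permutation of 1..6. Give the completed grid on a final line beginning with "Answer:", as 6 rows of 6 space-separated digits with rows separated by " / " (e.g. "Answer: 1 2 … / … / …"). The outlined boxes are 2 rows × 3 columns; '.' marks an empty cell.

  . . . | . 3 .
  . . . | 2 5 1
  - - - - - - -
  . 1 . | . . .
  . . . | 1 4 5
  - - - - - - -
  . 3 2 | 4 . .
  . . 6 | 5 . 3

Step 1. [r1c2∈{2,4,5,6}] across col 2, 5 lands solely at r1c2 ⇒ r1c2=5.
Step 2. [r1c1∈{1,2,4,6}] in row 1, 2 fits only at r1c1. So r1c1=2.
Step 3. [r4c3∈{3}] r4c3 is down to just 3 ⇒ r4c3=3.
Step 4. [r2c3∈{4}] only 4 remains possible at r2c3. So r2c3=4.
Step 5. [r4c1∈{6}] r4c1's peers cover all but 6. So r4c1=6.
Step 6. [r5c6∈{6}] r5c6 is down to just 6. So r5c6=6.
Step 7. [r3c1∈{4,5}] r3c1 is the only open cell in row 3 admitting 4, so r3c1=4.
Step 8. [r3c5∈{2,6}] 6 has one home in col 5: r3c5. So r3c5=6.
Step 9. [r6c1∈{1}] r6c1 is down to just 1. So r6c1=1.
Step 10. [r1c6∈{4}] r1c6's peers cover all but 4 ⇒ r1c6=4.
Step 11. [r2c2∈{6}] r2c2 has the single candidate 6 ⇒ r2c2=6.
Step 12. [r6c2∈{4}] nothing but 4 survives at r6c2 ⇒ r6c2=4.
Step 13. [r5c5∈{1}] r5c5 is down to just 1 ⇒ r5c5=1.
Step 14. [r3c6∈{2}] nothing but 2 survives at r3c6 ⇒ r3c6=2.
Step 15. [r2c1∈{3}] r2c1's peers cover all but 3. So r2c1=3.
Step 16. [r1c4∈{6}] only 6 remains possible at r1c4, so r1c4=6.
Step 17. [r6c5∈{2}] only 2 remains possible at r6c5 ⇒ r6c5=2.
Step 18. [r5c1∈{5}] only 5 remains possible at r5c1, so r5c1=5.
Step 19. [r3c4∈{3}] r3c4 is down to just 3 ⇒ r3c4=3.
Step 20. [r4c2∈{2}] nothing but 2 survives at r4c2. So r4c2=2.
Step 21. [r3c3∈{5}] nothing but 5 survives at r3c3. So r3c3=5.
Step 22. [r1c3∈{1}] r1c3's peers cover all but 1 ⇒ r1c3=1.

Answer: 2 5 1 6 3 4 / 3 6 4 2 5 1 / 4 1 5 3 6 2 / 6 2 3 1 4 5 / 5 3 2 4 1 6 / 1 4 6 5 2 3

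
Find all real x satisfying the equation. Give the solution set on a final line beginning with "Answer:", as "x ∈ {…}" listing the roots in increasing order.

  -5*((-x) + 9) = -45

Step 1. [-5*((-x) + 9) = -45] -5·(inner) — divide through by -5, so div: (-x) + 9 = 9.
Step 2. [(-x) + 9 = 9] the outer +9 inverts by subtracting 9 ⇒ sub: -x = 0.
Step 3. [-x = 0] leading − — multiply by −1. So neg: x = 0.

Answer: x ∈ {0}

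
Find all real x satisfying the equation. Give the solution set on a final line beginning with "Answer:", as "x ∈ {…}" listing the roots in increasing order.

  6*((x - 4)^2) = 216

Step 1. [6*((x - 4)^2) = 216] divide by the outer 6. So div: (x - 4)^2 = 36.
Step 2. [(x - 4)^2 = 36] LHS squared, RHS 36 ≥ 0: apply √ (±). So sqrt: x - 4 = 6 or -6.
Step 3. [x - 4 = 6 or -6] the outer -4 inverts by adding 4 ⇒ sub: x = 10 or -2.

Answer: x ∈ {-2, 10}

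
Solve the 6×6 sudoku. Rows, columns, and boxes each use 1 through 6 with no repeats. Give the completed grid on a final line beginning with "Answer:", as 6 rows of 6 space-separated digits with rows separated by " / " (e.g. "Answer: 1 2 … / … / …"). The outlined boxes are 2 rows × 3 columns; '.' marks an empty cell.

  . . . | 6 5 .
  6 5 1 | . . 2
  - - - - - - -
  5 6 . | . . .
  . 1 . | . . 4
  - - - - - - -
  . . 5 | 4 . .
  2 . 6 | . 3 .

Step 1. [r4c1∈{3}] only 3 remains possible at r4c1. So r4c1=3.
Step 2. [r1c3∈{2,3,4}] in col 3, 3 fits only at r1c3 ⇒ r1c3=3.
Step 3. [r5c5∈{1,2,6}] row 5 places 2 nowhere but r5c5 ⇒ r5c5=2.
Step 4. [r1c6∈{1}] nothing but 1 survives at r1c6. So r1c6=1.
Step 5. [r6c4∈{1,5}] across row 6, 1 lands solely at r6c4. So r6c4=1.
Step 6. [r4c3∈{2}] only 2 remains possible at r4c3. So r4c3=2.
Step 7. [r1c2∈{2,4}] row 1 places 2 nowhere but r1c2 ⇒ r1c2=2.
Step 8. [r2c4∈{3}] r2c4 has the single candidate 3 ⇒ r2c4=3.
Step 9. [r3c5∈{1}] r3c5 is down to just 1, so r3c5=1.
Step 10. [r6c2∈{4}] nothing but 4 survives at r6c2. So r6c2=4.
Step 11. [r3c6∈{3}] only 3 remains possible at r3c6. So r3c6=3.
Step 12. [r4c5∈{6}] only 6 remains possible at r4c5, so r4c5=6.
Step 13. [r5c6∈{6}] r5c6 is down to just 6. So r5c6=6.
Step 14. [r1c1∈{4}] only 4 remains possible at r1c1. So r1c1=4.
Step 15. [r6c6∈{5}] only 5 remains possible at r6c6. So r6c6=5.
Step 16. [r5c1∈{1}] r5c1 is down to just 1, so r5c1=1.
Step 17. [r3c3∈{4}] r3c3's peers cover all but 4 ⇒ r3c3=4.
Step 18. [r5c2∈{3}] r5c2's peers cover all but 3 ⇒ r5c2=3.
Step 19. [r4c4∈{5}] only 5 remains possible at r4c4, so r4c4=5.
Step 20. [r2c5∈{4}] r2c5 has the single candidate 4. So r2c5=4.
Step 21. [r3c4∈{2}] r3c4 is down to just 2. So r3c4=2.

Answer: 4 2 3 6 5 1 / 6 5 1 3 4 2 / 5 6 4 2 1 3 / 3 1 2 5 6 4 / 1 3 5 4 2 6 / 2 4 6 1 3 5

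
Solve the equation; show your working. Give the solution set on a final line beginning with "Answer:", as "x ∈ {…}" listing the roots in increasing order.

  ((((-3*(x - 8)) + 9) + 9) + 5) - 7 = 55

Step 1. [((((-3*(x - 8)) + 9) + 9) + 5) - 7 = 55] the outer -7 inverts by adding 7. So sub: (((-3*(x - 8)) + 9) + 9) + 5 = 62.
Step 2. [(((-3*(x - 8)) + 9) + 9) + 5 = 62] +5 is outermost — subtract 5 both sides, so sub: ((-3*(x - 8)) + 9) + 9 = 57.
Step 3. [((-3*(x - 8)) + 9) + 9 = 57] 9 comes off first (subtract 9) ⇒ sub: (-3*(x - 8)) + 9 = 48.
Step 4. [(-3*(x - 8)) + 9 = 48] -3 divides every term; factor it out ⇒ factor: (x - 8) - 3 = -16.
Step 5. [(x - 8) - 3 = -16] 3 comes off first (add 3). So sub: x - 8 = -13.
Step 6. [x - 8 = -13] 8 comes off first (add 8). So sub: x = -5.

Answer: x ∈ {-5}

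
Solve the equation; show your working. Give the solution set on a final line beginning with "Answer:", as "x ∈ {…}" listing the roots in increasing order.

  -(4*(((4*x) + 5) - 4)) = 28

Step 1. [-(4*(((4*x) + 5) - 4)) = 28] flip signs both sides ⇒ neg: 4*(((4*x) + 5) - 4) = -28.
Step 2. [4*(((4*x) + 5) - 4) = -28] divide by the outer 4. So div: ((4*x) + 5) - 4 = -7.
Step 3. [((4*x) + 5) - 4 = -7] peel the -4: add 4 from each side ⇒ sub: (4*x) + 5 = -3.
Step 4. [(4*x) + 5 = -3] subtract 5: x sits inside (… + 5) ⇒ sub: 4*x = -8.
Step 5. [4*x = -8] 4 out front; divide by 4. So div: x = -2.

Answer: x ∈ {-2}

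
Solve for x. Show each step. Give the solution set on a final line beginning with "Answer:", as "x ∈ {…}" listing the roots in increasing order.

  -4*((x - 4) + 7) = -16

Step 1. [-4*((x - 4) + 7) = -16] leading coefficient -4: divide by -4 ⇒ div: (x - 4) + 7 = 4.
Step 2. [(x - 4) + 7 = 4] 7 comes off first (subtract 7), so sub: x - 4 = -3.
Step 3. [x - 4 = -3] add 4: x sits inside (… - 4). So sub: x = 1.

Answer: x ∈ {1}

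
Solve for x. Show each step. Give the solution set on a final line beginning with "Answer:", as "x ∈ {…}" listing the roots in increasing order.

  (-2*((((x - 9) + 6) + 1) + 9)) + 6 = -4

Step 1. [(-2*((((x - 9) + 6) + 1) + 9)) + 6 = -4] subtract 6: x sits inside (… + 6). So sub: -2*((((x - 9) + 6) + 1) + 9) = -10.
Step 2. [-2*((((x - 9) + 6) + 1) + 9) = -10] LHS = -2·(…); ÷-2 both sides ⇒ div: (((x - 9) + 6) + 1) + 9 = 5.
Step 3. [(((x - 9) + 6) + 1) + 9 = 5] +9 is outermost — subtract 9 both sides ⇒ sub: ((x - 9) + 6) + 1 = -4.
Step 4. [((x - 9) + 6) + 1 = -4] the outer +1 inverts by subtracting 1 ⇒ sub: (x - 9) + 6 = -5.
Step 5. [(x - 9) + 6 = -5] peel the +6: subtract 6 from each side. So sub: x - 9 = -11.
Step 6. [x - 9 = -11] add 9: x sits inside (… - 9) ⇒ sub: x = -2.

Answer: x ∈ {-2}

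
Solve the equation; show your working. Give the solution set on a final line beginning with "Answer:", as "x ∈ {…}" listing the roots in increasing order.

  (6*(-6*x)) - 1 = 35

Step 1. [(6*(-6*x)) - 1 = 35] add 1: x sits inside (… - 1). So sub: 6*(-6*x) = 36.
Step 2. [6*(-6*x) = 36] divide by the outer 6. So div: -6*x = 6.
Step 3. [-6*x = 6] leading coefficient -6: divide by -6 ⇒ div: x = -1.

Answer: x ∈ {-1}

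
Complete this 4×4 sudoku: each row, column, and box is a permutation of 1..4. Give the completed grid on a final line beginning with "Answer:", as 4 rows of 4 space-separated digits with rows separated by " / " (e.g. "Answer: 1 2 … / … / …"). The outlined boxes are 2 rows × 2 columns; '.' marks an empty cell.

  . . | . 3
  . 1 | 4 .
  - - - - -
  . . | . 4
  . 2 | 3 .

Step 1. [r2c4∈{2}] only 2 remains possible at r2c4. So r2c4=2.
Step 2. [r4c1∈{1,4}] r4c1 is the only open cell in row 4 admitting 4 ⇒ r4c1=4.
Step 3. [r3c1∈{1,3}] in col 1, 1 fits only at r3c1, so r3c1=1.
Step 4. [r3c2∈{3}] nothing but 3 survives at r3c2. So r3c2=3.
Step 5. [r1c3∈{1}] r1c3 is down to just 1. So r1c3=1.
Step 6. [r2c1∈{3}] nothing but 3 survives at r2c1 ⇒ r2c1=3.
Step 7. [r1c1∈{2}] nothing but 2 survives at r1c1 ⇒ r1c1=2.
Step 8. [r1c2∈{4}] r1c2 is down to just 4. So r1c2=4.
Step 9. [r4c4∈{1}] r4c4 has the single candidate 1. So r4c4=1.
Step 10. [r3c3∈{2}] r3c3's peers cover all but 2. So r3c3=2.

Answer: 2 4 1 3 / 3 1 4 2 / 1 3 2 4 / 4 2 3 1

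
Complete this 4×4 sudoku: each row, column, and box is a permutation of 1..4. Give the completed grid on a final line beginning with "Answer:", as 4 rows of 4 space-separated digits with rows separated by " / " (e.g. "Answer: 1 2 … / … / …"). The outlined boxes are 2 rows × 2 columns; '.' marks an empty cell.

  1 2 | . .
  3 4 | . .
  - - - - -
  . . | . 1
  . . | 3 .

Step 1. [r2c4∈{2}] nothing but 2 survives at r2c4. So r2c4=2.
Step 2. [r4c4∈{4}] r4c4 is down to just 4, so r4c4=4.
Step 3. [r3c3∈{2}] r3c3 is down to just 2 ⇒ r3c3=2.
Step 4. [r2c3∈{1}] r2c3 has the single candidate 1. So r2c3=1.
Step 5. [r4c2∈{1}] only 1 remains possible at r4c2. So r4c2=1.
Step 6. [r4c1∈{2}] r4c1 is down to just 2. So r4c1=2.
Step 7. [r1c3∈{4}] nothing but 4 survives at r1c3 ⇒ r1c3=4.
Step 8. [r3c1∈{4}] nothing but 4 survives at r3c1, so r3c1=4.
Step 9. [r3c2∈{3}] nothing but 3 survives at r3c2. So r3c2=3.
Step 10. [r1c4∈{3}] r1c4 is down to just 3. So r1c4=3.

Answer: 1 2 4 3 / 3 4 1 2 / 4 3 2 1 / 2 1 3 4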